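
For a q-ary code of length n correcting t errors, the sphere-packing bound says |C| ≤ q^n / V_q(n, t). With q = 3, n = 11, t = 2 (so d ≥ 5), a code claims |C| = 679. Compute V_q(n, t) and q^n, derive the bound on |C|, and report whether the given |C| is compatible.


V_q(n, t) = 243, q^n = 177147, Hamming bound = 729, |C| = 679 ≤ bound (satisfied).

Step 1: Compute V_q(n, t) = Σ_{j=0}^2 C(n, j) (q−1)^j.
  j = 0: C(11,0)·(2)^0 = 1·1 = 1.
  j = 1: C(11,1)·(2)^1 = 11·2 = 22.
  j = 2: C(11,2)·(2)^2 = 55·4 = 220.
  V_q(n, t) = 1 + 22 + 220 = 243.
Step 2: q^n = 3^11 = 177147.
Step 3: Hamming bound ⌊q^n / V_q(n,t)⌋ = ⌊177147/243⌋ = 729.
Step 4: Compare |C| = 679 to 729: satisfied.
The claimed |C| lies below the Hamming bound.


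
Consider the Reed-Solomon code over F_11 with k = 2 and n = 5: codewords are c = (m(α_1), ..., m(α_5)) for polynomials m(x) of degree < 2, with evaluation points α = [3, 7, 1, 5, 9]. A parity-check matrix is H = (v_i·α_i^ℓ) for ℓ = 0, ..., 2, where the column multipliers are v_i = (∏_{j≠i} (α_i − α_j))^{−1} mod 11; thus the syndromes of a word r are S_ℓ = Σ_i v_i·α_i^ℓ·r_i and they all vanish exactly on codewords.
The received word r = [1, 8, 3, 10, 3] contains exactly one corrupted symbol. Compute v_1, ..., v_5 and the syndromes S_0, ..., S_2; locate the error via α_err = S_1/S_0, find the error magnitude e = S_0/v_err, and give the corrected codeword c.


S = (3, 5, 1), error at position 5, error magnitude e = 8, c = [1, 8, 3, 10, 6].

Step 1: column multipliers v_i = (∏_{j≠i}(α_i − α_j))^{−1} mod 11.
  i = 1 (α = 3): (3−7)(3−1)(3−5)(3−9) = (−4)·2·(−2)·(−6) = −96 ≡ 3, so v_1 = 3^{−1} = 4 (mod 11).
  i = 2 (α = 7): (7−3)(7−1)(7−5)(7−9) = 4·6·2·(−2) = −96 ≡ 3, so v_2 = 3^{−1} = 4 (mod 11).
  i = 3 (α = 1): (1−3)(1−7)(1−5)(1−9) = (−2)·(−6)·(−4)·(−8) = 384 ≡ 10, so v_3 = 10^{−1} = 10 (mod 11).
  i = 4 (α = 5): (5−3)(5−7)(5−1)(5−9) = 2·(−2)·4·(−4) = 64 ≡ 9, so v_4 = 9^{−1} = 5 (mod 11).
  i = 5 (α = 9): (9−3)(9−7)(9−1)(9−5) = 6·2·8·4 = 384 ≡ 10, so v_5 = 10^{−1} = 10 (mod 11).
  v = [4, 4, 10, 5, 10].
Step 2: syndromes of r = [1, 8, 3, 10, 3] (all sums mod 11).
  S_0 = Σ v_i r_i = 4·1 + 4·8 + 10·3 + 5·10 + 10·3 = 146 ≡ 3.
  S_1 = Σ v_i α_i r_i = 4·3·1 + 4·7·8 + 10·1·3 + 5·5·10 + 10·9·3 = 786 ≡ 5.
  α_i^2 mod 11 = [9, 5, 1, 3, 4].
  S_2 = Σ v_i α_i^2 r_i = 4·9·1 + 4·5·8 + 10·1·3 + 5·3·10 + 10·4·3 = 496 ≡ 1.
  S = (3, 5, 1) ≠ 0, so r is not a codeword (an error is present).
Step 3: locate the error. For a single error e at position i, S_ℓ = v_i·e·α_i^ℓ, so α_err = S_1/S_0.
  S_0^{−1} = 3^{−1} = 4 (mod 11), so α_err = 5·4 = 20 ≡ 9 = α_5. Error position i = 5.
  Consistency check: S_2/S_1 = 1·9 = 9 ≡ 9 = α_err ✓ (single-error assumption holds).
Step 4: error magnitude e = S_0/v_5 = S_0·∏_{j≠5}(α_5 − α_j) = 3·10 = 30 ≡ 8 (mod 11).
Step 5: correct position 5: c_5 = r_5 − e = 3 − 8 ≡ 6 (mod 11). Hence c = [1, 8, 3, 10, 6].
  Check: interpolating c through the α_i gives m(x) = 4 + 10·x (degree < 2) with m(α_i) = c_i for every i, so c is indeed a codeword.


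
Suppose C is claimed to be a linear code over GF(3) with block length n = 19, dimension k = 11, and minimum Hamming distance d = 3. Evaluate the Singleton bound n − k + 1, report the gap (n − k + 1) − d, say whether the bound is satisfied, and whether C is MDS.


Singleton RHS = n − k + 1 = 9, slack = 6, bound satisfied, not MDS.

Singleton bound: d ≤ n − k + 1.
Here n = 19, k = 11, so n − k + 1 = 9.
Given d = 3, check d ≤ 9: YES.
Slack = (n − k + 1) − d = 6.
The code is NOT MDS (slack = 6 > 0).
Description: the claimed parameters are [19, 11, 3]_3; such a code would be non-MDS.


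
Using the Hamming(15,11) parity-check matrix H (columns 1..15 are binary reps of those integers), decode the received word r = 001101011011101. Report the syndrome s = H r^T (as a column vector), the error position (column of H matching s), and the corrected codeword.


s = (0, 1, 0, 1)^T, error position = 5, corrected codeword c = 001111011011101

Compute s = H r^T mod 2 one row at a time:
  s_1 = 1 + 1 + 0 + 1 + 1 + 1 + 0 + 1 = 6 ≡ 0 (mod 2).
  s_2 = 1 + 0 + 1 + 0 + 1 + 1 + 0 + 1 = 5 ≡ 1 (mod 2).
  s_3 = 0 + 1 + 1 + 0 + 0 + 1 + 0 + 1 = 4 ≡ 0 (mod 2).
  s_4 = 0 + 1 + 0 + 0 + 1 + 1 + 1 + 1 = 5 ≡ 1 (mod 2).
s = (0, 1, 0, 1)^T — this equals column 5 of H (binary 0101), so error is at position 5.
Correct: flip bit 5 of r = 001101011011101 to get c = 001111011011101.


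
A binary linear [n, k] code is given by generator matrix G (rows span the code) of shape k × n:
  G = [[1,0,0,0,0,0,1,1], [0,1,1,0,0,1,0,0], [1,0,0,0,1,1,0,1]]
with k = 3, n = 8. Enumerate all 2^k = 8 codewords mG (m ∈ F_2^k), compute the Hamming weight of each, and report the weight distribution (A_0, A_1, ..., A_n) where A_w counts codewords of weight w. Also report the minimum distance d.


Weight distribution: A_0 = 1, A_3 = 3, A_4 = 2, A_5 = 1, A_6 = 1. Minimum distance d = 3.

Enumerate all 2^3 = 8 messages m ∈ F_2^3.
For each, compute codeword c = mG in F_2^8, then tally its weight.
  m = 000 → c = 00000000, weight = 0.
  m = 100 → c = 10000011, weight = 3.
  m = 010 → c = 01100100, weight = 3.
  m = 110 → c = 11100111, weight = 6.
  m = 001 → c = 10001101, weight = 4.
  m = 101 → c = 00001110, weight = 3.
  m = 011 → c = 11101001, weight = 5.
  m = 111 → c = 01101010, weight = 4.
Tally weights:
  weight 0: 1 codewords.
  weight 3: 3 codewords.
  weight 4: 2 codewords.
  weight 5: 1 codewords.
  weight 6: 1 codewords.
Minimum distance d = smallest w > 0 with A_w > 0 = 3.
Sanity: Σ A_w = 8 = 2^3 = 8 ✓.


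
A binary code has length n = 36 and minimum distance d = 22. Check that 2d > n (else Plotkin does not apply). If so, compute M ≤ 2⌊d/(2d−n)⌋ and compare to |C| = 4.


Plotkin bound M ≤ 4; given |C| = 4 ≤ bound (satisfied).

Check applicability: 2d = 44, n = 36.
2d − n = 8 > 0, so Plotkin applies.
Compute d/(2d−n) = 22/8 ≈ 2.7500.
⌊d/(2d−n)⌋ = 2.
Plotkin bound: M ≤ 2·2 = 4.
Given |C| = 4, check: satisfied.
This |C| is at the Plotkin bound.


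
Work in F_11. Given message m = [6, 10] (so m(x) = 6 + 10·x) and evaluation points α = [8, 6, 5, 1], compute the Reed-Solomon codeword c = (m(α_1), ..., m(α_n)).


c = [9, 0, 1, 5]

Message polynomial: m(x) = 6 + 10·x (mod 11).
For each evaluation point α_i, compute m(α_i) mod 11:
  α_1 = 8: Horner steps 10 → 9, so m(8) = 9.
  α_2 = 6: Horner steps 10 → 0, so m(6) = 0.
  α_3 = 5: Horner steps 10 → 1, so m(5) = 1.
  α_4 = 1: Horner steps 10 → 5, so m(1) = 5.
Codeword c = [9, 0, 1, 5] ∈ F_11^4.


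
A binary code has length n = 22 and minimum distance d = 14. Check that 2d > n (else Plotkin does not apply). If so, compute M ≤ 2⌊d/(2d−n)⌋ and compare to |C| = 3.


Plotkin bound M ≤ 4; given |C| = 3 ≤ bound (satisfied).

Check applicability: 2d = 28, n = 22.
2d − n = 6 > 0, so Plotkin applies.
Compute d/(2d−n) = 14/6 ≈ 2.3333.
⌊d/(2d−n)⌋ = 2.
Plotkin bound: M ≤ 2·2 = 4.
Given |C| = 3, check: satisfied.
This |C| is below the Plotkin bound.


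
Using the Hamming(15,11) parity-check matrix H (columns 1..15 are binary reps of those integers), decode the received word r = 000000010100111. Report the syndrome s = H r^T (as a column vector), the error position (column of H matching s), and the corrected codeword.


s = (1, 1, 1, 0)^T, error position = 14, corrected codeword c = 000000010100101

Compute s = H r^T mod 2 one row at a time:
  s_1 = 1 + 0 + 1 + 0 + 0 + 1 + 1 + 1 = 5 ≡ 1 (mod 2).
  s_2 = 0 + 0 + 0 + 0 + 0 + 1 + 1 + 1 = 3 ≡ 1 (mod 2).
  s_3 = 0 + 0 + 0 + 0 + 1 + 0 + 1 + 1 = 3 ≡ 1 (mod 2).
  s_4 = 0 + 0 + 0 + 0 + 0 + 0 + 1 + 1 = 2 ≡ 0 (mod 2).
s = (1, 1, 1, 0)^T — this equals column 14 of H (binary 1110), so error is at position 14.
Correct: flip bit 14 of r = 000000010100111 to get c = 000000010100101.


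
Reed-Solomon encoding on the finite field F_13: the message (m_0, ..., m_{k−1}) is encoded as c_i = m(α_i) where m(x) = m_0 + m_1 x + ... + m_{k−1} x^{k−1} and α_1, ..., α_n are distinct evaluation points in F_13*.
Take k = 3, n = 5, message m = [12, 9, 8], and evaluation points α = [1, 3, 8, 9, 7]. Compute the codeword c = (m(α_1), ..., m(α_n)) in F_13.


c = [3, 7, 11, 0, 12]

Message polynomial: m(x) = 12 + 9·x + 8·x^2 (mod 13).
For each evaluation point α_i, compute m(α_i) mod 13:
  α_1 = 1: Horner steps 8 → 4 → 3, so m(1) = 3.
  α_2 = 3: Horner steps 8 → 7 → 7, so m(3) = 7.
  α_3 = 8: Horner steps 8 → 8 → 11, so m(8) = 11.
  α_4 = 9: Horner steps 8 → 3 → 0, so m(9) = 0.
  α_5 = 7: Horner steps 8 → 0 → 12, so m(7) = 12.
Codeword c = [3, 7, 11, 0, 12] ∈ F_13^5.


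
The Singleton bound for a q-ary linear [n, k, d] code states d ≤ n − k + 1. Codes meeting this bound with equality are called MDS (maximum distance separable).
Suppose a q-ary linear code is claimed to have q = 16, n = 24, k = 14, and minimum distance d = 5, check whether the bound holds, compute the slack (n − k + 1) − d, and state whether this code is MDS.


Singleton RHS = n − k + 1 = 11, slack = 6, bound satisfied, not MDS.

Singleton bound: d ≤ n − k + 1.
Here n = 24, k = 14, so n − k + 1 = 11.
Given d = 5, check d ≤ 11: YES.
Slack = (n − k + 1) − d = 6.
The code is NOT MDS (slack = 6 > 0).
Description: the claimed parameters are [24, 14, 5]_16; such a code would be non-MDS.


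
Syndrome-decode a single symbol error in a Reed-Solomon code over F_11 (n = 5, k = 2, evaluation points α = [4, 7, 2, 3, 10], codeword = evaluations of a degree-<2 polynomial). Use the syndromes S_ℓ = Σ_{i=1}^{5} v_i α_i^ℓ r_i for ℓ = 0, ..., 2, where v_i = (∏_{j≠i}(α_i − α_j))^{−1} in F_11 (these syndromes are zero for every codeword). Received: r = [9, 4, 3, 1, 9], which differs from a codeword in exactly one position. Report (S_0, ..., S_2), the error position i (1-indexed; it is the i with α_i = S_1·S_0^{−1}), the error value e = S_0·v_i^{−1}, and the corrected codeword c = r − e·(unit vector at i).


S = (7, 6, 2), error at position 1, error magnitude e = 10, c = [10, 4, 3, 1, 9].

Step 1: column multipliers v_i = (∏_{j≠i}(α_i − α_j))^{−1} mod 11.
  i = 1 (α = 4): (4−7)(4−2)(4−3)(4−10) = (−3)·2·1·(−6) = 36 ≡ 3, so v_1 = 3^{−1} = 4 (mod 11).
  i = 2 (α = 7): (7−4)(7−2)(7−3)(7−10) = 3·5·4·(−3) = −180 ≡ 7, so v_2 = 7^{−1} = 8 (mod 11).
  i = 3 (α = 2): (2−4)(2−7)(2−3)(2−10) = (−2)·(−5)·(−1)·(−8) = 80 ≡ 3, so v_3 = 3^{−1} = 4 (mod 11).
  i = 4 (α = 3): (3−4)(3−7)(3−2)(3−10) = (−1)·(−4)·1·(−7) = −28 ≡ 5, so v_4 = 5^{−1} = 9 (mod 11).
  i = 5 (α = 10): (10−4)(10−7)(10−2)(10−3) = 6·3·8·7 = 1008 ≡ 7, so v_5 = 7^{−1} = 8 (mod 11).
  v = [4, 8, 4, 9, 8].
Step 2: syndromes of r = [9, 4, 3, 1, 9] (all sums mod 11).
  S_0 = Σ v_i r_i = 4·9 + 8·4 + 4·3 + 9·1 + 8·9 = 161 ≡ 7.
  S_1 = Σ v_i α_i r_i = 4·4·9 + 8·7·4 + 4·2·3 + 9·3·1 + 8·10·9 = 1139 ≡ 6.
  α_i^2 mod 11 = [5, 5, 4, 9, 1].
  S_2 = Σ v_i α_i^2 r_i = 4·5·9 + 8·5·4 + 4·4·3 + 9·9·1 + 8·1·9 = 541 ≡ 2.
  S = (7, 6, 2) ≠ 0, so r is not a codeword (an error is present).
Step 3: locate the error. For a single error e at position i, S_ℓ = v_i·e·α_i^ℓ, so α_err = S_1/S_0.
  S_0^{−1} = 7^{−1} = 8 (mod 11), so α_err = 6·8 = 48 ≡ 4 = α_1. Error position i = 1.
  Consistency check: S_2/S_1 = 2·2 = 4 ≡ 4 = α_err ✓ (single-error assumption holds).
Step 4: error magnitude e = S_0/v_1 = S_0·∏_{j≠1}(α_1 − α_j) = 7·3 = 21 ≡ 10 (mod 11).
Step 5: correct position 1: c_1 = r_1 − e = 9 − 10 ≡ 10 (mod 11). Hence c = [10, 4, 3, 1, 9].
  Check: interpolating c through the α_i gives m(x) = 7 + 9·x (degree < 2) with m(α_i) = c_i for every i, so c is indeed a codeword.


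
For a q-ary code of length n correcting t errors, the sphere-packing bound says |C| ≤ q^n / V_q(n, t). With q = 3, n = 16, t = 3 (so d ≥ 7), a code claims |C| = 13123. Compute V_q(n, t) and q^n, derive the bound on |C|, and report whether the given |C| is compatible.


V_q(n, t) = 4993, q^n = 43046721, Hamming bound = 8621, |C| = 13123 > bound (violated).

Step 1: Compute V_q(n, t) = Σ_{j=0}^3 C(n, j) (q−1)^j.
  j = 0: C(16,0)·(2)^0 = 1·1 = 1.
  j = 1: C(16,1)·(2)^1 = 16·2 = 32.
  j = 2: C(16,2)·(2)^2 = 120·4 = 480.
  j = 3: C(16,3)·(2)^3 = 560·8 = 4480.
  V_q(n, t) = 1 + 32 + 480 + 4480 = 4993.
Step 2: q^n = 3^16 = 43046721.
Step 3: Hamming bound ⌊q^n / V_q(n,t)⌋ = ⌊43046721/4993⌋ = 8621.
Step 4: Compare |C| = 13123 to 8621: violated.
The claimed |C| lies above the Hamming bound, so no 3-ary code of length 16 with d ≥ 7 can have 13123 codewords.


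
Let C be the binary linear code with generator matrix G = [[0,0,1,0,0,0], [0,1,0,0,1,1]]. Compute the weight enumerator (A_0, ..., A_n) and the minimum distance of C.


Weight distribution: A_0 = 1, A_1 = 1, A_3 = 1, A_4 = 1. Minimum distance d = 1.

Enumerate all 2^2 = 4 messages m ∈ F_2^2.
For each, compute codeword c = mG in F_2^6, then tally its weight.
  m = 00 → c = 000000, weight = 0.
  m = 10 → c = 001000, weight = 1.
  m = 01 → c = 010011, weight = 3.
  m = 11 → c = 011011, weight = 4.
Tally weights:
  weight 0: 1 codewords.
  weight 1: 1 codewords.
  weight 3: 1 codewords.
  weight 4: 1 codewords.
Minimum distance d = smallest w > 0 with A_w > 0 = 1.
Sanity: Σ A_w = 4 = 2^2 = 4 ✓.


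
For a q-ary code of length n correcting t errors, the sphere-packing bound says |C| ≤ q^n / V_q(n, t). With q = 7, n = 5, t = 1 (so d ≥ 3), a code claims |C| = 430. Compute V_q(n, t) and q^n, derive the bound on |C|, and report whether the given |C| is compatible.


V_q(n, t) = 31, q^n = 16807, Hamming bound = 542, |C| = 430 ≤ bound (satisfied).

Step 1: Compute V_q(n, t) = Σ_{j=0}^1 C(n, j) (q−1)^j.
  j = 0: C(5,0)·(6)^0 = 1·1 = 1.
  j = 1: C(5,1)·(6)^1 = 5·6 = 30.
  V_q(n, t) = 1 + 30 = 31.
Step 2: q^n = 7^5 = 16807.
Step 3: Hamming bound ⌊q^n / V_q(n,t)⌋ = ⌊16807/31⌋ = 542.
Step 4: Compare |C| = 430 to 542: satisfied.
The claimed |C| lies below the Hamming bound.


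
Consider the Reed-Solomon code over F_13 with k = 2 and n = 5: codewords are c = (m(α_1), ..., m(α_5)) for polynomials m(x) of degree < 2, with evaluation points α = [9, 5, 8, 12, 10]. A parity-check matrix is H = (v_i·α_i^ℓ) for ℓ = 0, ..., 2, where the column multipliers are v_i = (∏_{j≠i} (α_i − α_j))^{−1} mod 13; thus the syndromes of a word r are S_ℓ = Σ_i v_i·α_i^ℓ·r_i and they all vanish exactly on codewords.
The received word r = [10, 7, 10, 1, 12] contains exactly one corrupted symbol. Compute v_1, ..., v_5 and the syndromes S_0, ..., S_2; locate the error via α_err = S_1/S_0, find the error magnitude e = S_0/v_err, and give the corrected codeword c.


S = (1, 9, 3), error at position 1, error magnitude e = 12, c = [11, 7, 10, 1, 12].

Step 1: column multipliers v_i = (∏_{j≠i}(α_i − α_j))^{−1} mod 13.
  i = 1 (α = 9): (9−5)(9−8)(9−12)(9−10) = 4·1·(−3)·(−1) = 12 ≡ 12, so v_1 = 12^{−1} = 12 (mod 13).
  i = 2 (α = 5): (5−9)(5−8)(5−12)(5−10) = (−4)·(−3)·(−7)·(−5) = 420 ≡ 4, so v_2 = 4^{−1} = 10 (mod 13).
  i = 3 (α = 8): (8−9)(8−5)(8−12)(8−10) = (−1)·3·(−4)·(−2) = −24 ≡ 2, so v_3 = 2^{−1} = 7 (mod 13).
  i = 4 (α = 12): (12−9)(12−5)(12−8)(12−10) = 3·7·4·2 = 168 ≡ 12, so v_4 = 12^{−1} = 12 (mod 13).
  i = 5 (α = 10): (10−9)(10−5)(10−8)(10−12) = 1·5·2·(−2) = −20 ≡ 6, so v_5 = 6^{−1} = 11 (mod 13).
  v = [12, 10, 7, 12, 11].
Step 2: syndromes of r = [10, 7, 10, 1, 12] (all sums mod 13).
  S_0 = Σ v_i r_i = 12·10 + 10·7 + 7·10 + 12·1 + 11·12 = 404 ≡ 1.
  S_1 = Σ v_i α_i r_i = 12·9·10 + 10·5·7 + 7·8·10 + 12·12·1 + 11·10·12 = 3454 ≡ 9.
  α_i^2 mod 13 = [3, 12, 12, 1, 9].
  S_2 = Σ v_i α_i^2 r_i = 12·3·10 + 10·12·7 + 7·12·10 + 12·1·1 + 11·9·12 = 3240 ≡ 3.
  S = (1, 9, 3) ≠ 0, so r is not a codeword (an error is present).
Step 3: locate the error. For a single error e at position i, S_ℓ = v_i·e·α_i^ℓ, so α_err = S_1/S_0.
  S_0^{−1} = 1^{−1} = 1 (mod 13), so α_err = 9·1 = 9 ≡ 9 = α_1. Error position i = 1.
  Consistency check: S_2/S_1 = 3·3 = 9 ≡ 9 = α_err ✓ (single-error assumption holds).
Step 4: error magnitude e = S_0/v_1 = S_0·∏_{j≠1}(α_1 − α_j) = 1·12 = 12 ≡ 12 (mod 13).
Step 5: correct position 1: c_1 = r_1 − e = 10 − 12 ≡ 11 (mod 13). Hence c = [11, 7, 10, 1, 12].
  Check: interpolating c through the α_i gives m(x) = 2 + 1·x (degree < 2) with m(α_i) = c_i for every i, so c is indeed a codeword.


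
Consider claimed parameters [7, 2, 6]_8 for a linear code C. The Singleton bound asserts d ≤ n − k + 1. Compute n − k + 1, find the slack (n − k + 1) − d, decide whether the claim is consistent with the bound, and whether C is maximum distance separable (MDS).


Singleton RHS = n − k + 1 = 6, slack = 0, bound satisfied, MDS.

Singleton bound: d ≤ n − k + 1.
Here n = 7, k = 2, so n − k + 1 = 6.
Given d = 6, check d ≤ 6: YES.
Slack = (n − k + 1) − d = 0.
The code is MDS (slack = 0).
Description: the claimed parameters are [7, 2, 6]_8; such a code would be MDS (meets Singleton bound).


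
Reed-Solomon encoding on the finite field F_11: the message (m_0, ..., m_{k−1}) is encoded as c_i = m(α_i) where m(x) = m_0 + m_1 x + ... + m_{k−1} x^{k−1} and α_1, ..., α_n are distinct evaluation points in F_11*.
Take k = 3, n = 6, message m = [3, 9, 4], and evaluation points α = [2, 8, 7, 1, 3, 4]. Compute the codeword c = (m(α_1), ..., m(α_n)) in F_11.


c = [4, 1, 9, 5, 0, 4]

Message polynomial: m(x) = 3 + 9·x + 4·x^2 (mod 11).
For each evaluation point α_i, compute m(α_i) mod 11:
  α_1 = 2: Horner steps 4 → 6 → 4, so m(2) = 4.
  α_2 = 8: Horner steps 4 → 8 → 1, so m(8) = 1.
  α_3 = 7: Horner steps 4 → 4 → 9, so m(7) = 9.
  α_4 = 1: Horner steps 4 → 2 → 5, so m(1) = 5.
  α_5 = 3: Horner steps 4 → 10 → 0, so m(3) = 0.
  α_6 = 4: Horner steps 4 → 3 → 4, so m(4) = 4.
Codeword c = [4, 1, 9, 5, 0, 4] ∈ F_11^6.


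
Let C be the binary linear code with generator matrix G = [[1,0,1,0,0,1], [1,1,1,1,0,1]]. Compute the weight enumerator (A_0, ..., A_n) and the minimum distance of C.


Weight distribution: A_0 = 1, A_2 = 1, A_3 = 1, A_5 = 1. Minimum distance d = 2.

Enumerate all 2^2 = 4 messages m ∈ F_2^2.
For each, compute codeword c = mG in F_2^6, then tally its weight.
  m = 00 → c = 000000, weight = 0.
  m = 10 → c = 101001, weight = 3.
  m = 01 → c = 111101, weight = 5.
  m = 11 → c = 010100, weight = 2.
Tally weights:
  weight 0: 1 codewords.
  weight 2: 1 codewords.
  weight 3: 1 codewords.
  weight 5: 1 codewords.
Minimum distance d = smallest w > 0 with A_w > 0 = 2.
Sanity: Σ A_w = 4 = 2^2 = 4 ✓.


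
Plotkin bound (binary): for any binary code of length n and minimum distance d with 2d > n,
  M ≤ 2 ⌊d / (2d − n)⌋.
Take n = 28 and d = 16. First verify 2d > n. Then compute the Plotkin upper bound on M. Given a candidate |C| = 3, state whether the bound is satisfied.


Plotkin bound M ≤ 8; given |C| = 3 ≤ bound (satisfied).

Check applicability: 2d = 32, n = 28.
2d − n = 4 > 0, so Plotkin applies.
Compute d/(2d−n) = 16/4 ≈ 4.0000.
⌊d/(2d−n)⌋ = 4.
Plotkin bound: M ≤ 2·4 = 8.
Given |C| = 3, check: satisfied.
This |C| is below the Plotkin bound.


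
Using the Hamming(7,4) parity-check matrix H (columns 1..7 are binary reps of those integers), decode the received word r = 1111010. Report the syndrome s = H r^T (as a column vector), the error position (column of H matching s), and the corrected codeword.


s = (0, 1, 0)^T, error position = 2, corrected codeword c = 1011010

Compute s = H r^T mod 2 one row at a time:
  s_1 = 1 + 0 + 1 + 0 = 2 ≡ 0 (mod 2).
  s_2 = 1 + 1 + 1 + 0 = 3 ≡ 1 (mod 2).
  s_3 = 1 + 1 + 0 + 0 = 2 ≡ 0 (mod 2).
s = (0, 1, 0)^T — this equals column 2 of H (binary 010), so error is at position 2.
Correct: flip bit 2 of r = 1111010 to get c = 1011010.


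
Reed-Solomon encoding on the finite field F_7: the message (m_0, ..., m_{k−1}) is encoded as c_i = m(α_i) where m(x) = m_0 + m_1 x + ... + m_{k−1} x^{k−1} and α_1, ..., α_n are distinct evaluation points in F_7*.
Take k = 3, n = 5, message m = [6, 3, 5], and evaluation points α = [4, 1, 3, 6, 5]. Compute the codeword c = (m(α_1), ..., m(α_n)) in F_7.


c = [0, 0, 4, 1, 6]

Message polynomial: m(x) = 6 + 3·x + 5·x^2 (mod 7).
For each evaluation point α_i, compute m(α_i) mod 7:
  α_1 = 4: Horner steps 5 → 2 → 0, so m(4) = 0.
  α_2 = 1: Horner steps 5 → 1 → 0, so m(1) = 0.
  α_3 = 3: Horner steps 5 → 4 → 4, so m(3) = 4.
  α_4 = 6: Horner steps 5 → 5 → 1, so m(6) = 1.
  α_5 = 5: Horner steps 5 → 0 → 6, so m(5) = 6.
Codeword c = [0, 0, 4, 1, 6] ∈ F_7^5.


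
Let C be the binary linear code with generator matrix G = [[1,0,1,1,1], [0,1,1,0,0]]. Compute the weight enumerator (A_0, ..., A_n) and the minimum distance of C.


Weight distribution: A_0 = 1, A_2 = 1, A_4 = 2. Minimum distance d = 2.

Enumerate all 2^2 = 4 messages m ∈ F_2^2.
For each, compute codeword c = mG in F_2^5, then tally its weight.
  m = 00 → c = 00000, weight = 0.
  m = 10 → c = 10111, weight = 4.
  m = 01 → c = 01100, weight = 2.
  m = 11 → c = 11011, weight = 4.
Tally weights:
  weight 0: 1 codewords.
  weight 2: 1 codewords.
  weight 4: 2 codewords.
Minimum distance d = smallest w > 0 with A_w > 0 = 2.
Sanity: Σ A_w = 4 = 2^2 = 4 ✓.


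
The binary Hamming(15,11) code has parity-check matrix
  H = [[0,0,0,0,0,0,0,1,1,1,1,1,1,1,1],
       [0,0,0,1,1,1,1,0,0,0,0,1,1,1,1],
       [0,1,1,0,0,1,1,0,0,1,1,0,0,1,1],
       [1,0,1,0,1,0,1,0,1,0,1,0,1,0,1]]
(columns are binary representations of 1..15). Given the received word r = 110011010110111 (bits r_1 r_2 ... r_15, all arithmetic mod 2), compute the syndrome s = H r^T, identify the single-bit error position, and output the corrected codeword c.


s = (0, 1, 0, 1)^T, error position = 5, corrected codeword c = 110001010110111

Compute s = H r^T mod 2 one row at a time:
  s_1 = 1 + 0 + 1 + 1 + 0 + 1 + 1 + 1 = 6 ≡ 0 (mod 2).
  s_2 = 0 + 1 + 1 + 0 + 0 + 1 + 1 + 1 = 5 ≡ 1 (mod 2).
  s_3 = 1 + 0 + 1 + 0 + 1 + 1 + 1 + 1 = 6 ≡ 0 (mod 2).
  s_4 = 1 + 0 + 1 + 0 + 0 + 1 + 1 + 1 = 5 ≡ 1 (mod 2).
s = (0, 1, 0, 1)^T — this equals column 5 of H (binary 0101), so error is at position 5.
Correct: flip bit 5 of r = 110011010110111 to get c = 110001010110111.


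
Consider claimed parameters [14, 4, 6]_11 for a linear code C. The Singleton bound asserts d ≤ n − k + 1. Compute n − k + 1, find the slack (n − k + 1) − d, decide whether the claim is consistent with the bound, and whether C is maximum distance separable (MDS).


Singleton RHS = n − k + 1 = 11, slack = 5, bound satisfied, not MDS.

Singleton bound: d ≤ n − k + 1.
Here n = 14, k = 4, so n − k + 1 = 11.
Given d = 6, check d ≤ 11: YES.
Slack = (n − k + 1) − d = 5.
The code is NOT MDS (slack = 5 > 0).
Description: the claimed parameters are [14, 4, 6]_11; such a code would be non-MDS.


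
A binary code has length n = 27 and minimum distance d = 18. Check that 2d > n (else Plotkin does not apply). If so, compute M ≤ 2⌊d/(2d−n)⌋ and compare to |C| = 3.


Plotkin bound M ≤ 4; given |C| = 3 ≤ bound (satisfied).

Check applicability: 2d = 36, n = 27.
2d − n = 9 > 0, so Plotkin applies.
Compute d/(2d−n) = 18/9 ≈ 2.0000.
⌊d/(2d−n)⌋ = 2.
Plotkin bound: M ≤ 2·2 = 4.
Given |C| = 3, check: satisfied.
This |C| is below the Plotkin bound.


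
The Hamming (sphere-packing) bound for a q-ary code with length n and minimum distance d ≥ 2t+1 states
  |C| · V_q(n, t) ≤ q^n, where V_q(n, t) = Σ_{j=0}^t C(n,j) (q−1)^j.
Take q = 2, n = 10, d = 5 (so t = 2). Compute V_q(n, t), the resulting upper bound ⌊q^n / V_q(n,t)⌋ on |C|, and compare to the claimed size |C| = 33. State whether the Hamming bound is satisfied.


V_q(n, t) = 56, q^n = 1024, Hamming bound = 18, |C| = 33 > bound (violated).

Step 1: Compute V_q(n, t) = Σ_{j=0}^2 C(n, j) (q−1)^j.
  j = 0: C(10,0)·(1)^0 = 1·1 = 1.
  j = 1: C(10,1)·(1)^1 = 10·1 = 10.
  j = 2: C(10,2)·(1)^2 = 45·1 = 45.
  V_q(n, t) = 1 + 10 + 45 = 56.
Step 2: q^n = 2^10 = 1024.
Step 3: Hamming bound ⌊q^n / V_q(n,t)⌋ = ⌊1024/56⌋ = 18.
Step 4: Compare |C| = 33 to 18: violated.
The claimed |C| lies above the Hamming bound, so no 2-ary code of length 10 with d ≥ 5 can have 33 codewords.


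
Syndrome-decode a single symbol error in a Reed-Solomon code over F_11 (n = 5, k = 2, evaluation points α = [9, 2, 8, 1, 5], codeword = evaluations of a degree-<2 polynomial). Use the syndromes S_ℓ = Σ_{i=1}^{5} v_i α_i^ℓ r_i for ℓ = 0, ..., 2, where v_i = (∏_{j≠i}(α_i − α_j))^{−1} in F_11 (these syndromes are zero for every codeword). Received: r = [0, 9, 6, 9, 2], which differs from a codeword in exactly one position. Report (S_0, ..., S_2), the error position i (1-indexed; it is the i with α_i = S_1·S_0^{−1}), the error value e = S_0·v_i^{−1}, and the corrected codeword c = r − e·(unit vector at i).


S = (4, 4, 4), error at position 4, error magnitude e = 5, c = [0, 9, 6, 4, 2].

Step 1: column multipliers v_i = (∏_{j≠i}(α_i − α_j))^{−1} mod 11.
  i = 1 (α = 9): (9−2)(9−8)(9−1)(9−5) = 7·1·8·4 = 224 ≡ 4, so v_1 = 4^{−1} = 3 (mod 11).
  i = 2 (α = 2): (2−9)(2−8)(2−1)(2−5) = (−7)·(−6)·1·(−3) = −126 ≡ 6, so v_2 = 6^{−1} = 2 (mod 11).
  i = 3 (α = 8): (8−9)(8−2)(8−1)(8−5) = (−1)·6·7·3 = −126 ≡ 6, so v_3 = 6^{−1} = 2 (mod 11).
  i = 4 (α = 1): (1−9)(1−2)(1−8)(1−5) = (−8)·(−1)·(−7)·(−4) = 224 ≡ 4, so v_4 = 4^{−1} = 3 (mod 11).
  i = 5 (α = 5): (5−9)(5−2)(5−8)(5−1) = (−4)·3·(−3)·4 = 144 ≡ 1, so v_5 = 1^{−1} = 1 (mod 11).
  v = [3, 2, 2, 3, 1].
Step 2: syndromes of r = [0, 9, 6, 9, 2] (all sums mod 11).
  S_0 = Σ v_i r_i = 3·0 + 2·9 + 2·6 + 3·9 + 1·2 = 59 ≡ 4.
  S_1 = Σ v_i α_i r_i = 3·9·0 + 2·2·9 + 2·8·6 + 3·1·9 + 1·5·2 = 169 ≡ 4.
  α_i^2 mod 11 = [4, 4, 9, 1, 3].
  S_2 = Σ v_i α_i^2 r_i = 3·4·0 + 2·4·9 + 2·9·6 + 3·1·9 + 1·3·2 = 213 ≡ 4.
  S = (4, 4, 4) ≠ 0, so r is not a codeword (an error is present).
Step 3: locate the error. For a single error e at position i, S_ℓ = v_i·e·α_i^ℓ, so α_err = S_1/S_0.
  S_0^{−1} = 4^{−1} = 3 (mod 11), so α_err = 4·3 = 12 ≡ 1 = α_4. Error position i = 4.
  Consistency check: S_2/S_1 = 4·3 = 12 ≡ 1 = α_err ✓ (single-error assumption holds).
Step 4: error magnitude e = S_0/v_4 = S_0·∏_{j≠4}(α_4 − α_j) = 4·4 = 16 ≡ 5 (mod 11).
Step 5: correct position 4: c_4 = r_4 − e = 9 − 5 ≡ 4 (mod 11). Hence c = [0, 9, 6, 4, 2].
  Check: interpolating c through the α_i gives m(x) = 10 + 5·x (degree < 2) with m(α_i) = c_i for every i, so c is indeed a codeword.


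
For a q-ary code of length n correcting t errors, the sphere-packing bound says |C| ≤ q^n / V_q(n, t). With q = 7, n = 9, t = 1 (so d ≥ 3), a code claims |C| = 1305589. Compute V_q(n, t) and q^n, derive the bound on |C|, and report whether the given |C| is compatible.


V_q(n, t) = 55, q^n = 40353607, Hamming bound = 733701, |C| = 1305589 > bound (violated).

Step 1: Compute V_q(n, t) = Σ_{j=0}^1 C(n, j) (q−1)^j.
  j = 0: C(9,0)·(6)^0 = 1·1 = 1.
  j = 1: C(9,1)·(6)^1 = 9·6 = 54.
  V_q(n, t) = 1 + 54 = 55.
Step 2: q^n = 7^9 = 40353607.
Step 3: Hamming bound ⌊q^n / V_q(n,t)⌋ = ⌊40353607/55⌋ = 733701.
Step 4: Compare |C| = 1305589 to 733701: violated.
The claimed |C| lies above the Hamming bound, so no 7-ary code of length 9 with d ≥ 3 can have 1305589 codewords.


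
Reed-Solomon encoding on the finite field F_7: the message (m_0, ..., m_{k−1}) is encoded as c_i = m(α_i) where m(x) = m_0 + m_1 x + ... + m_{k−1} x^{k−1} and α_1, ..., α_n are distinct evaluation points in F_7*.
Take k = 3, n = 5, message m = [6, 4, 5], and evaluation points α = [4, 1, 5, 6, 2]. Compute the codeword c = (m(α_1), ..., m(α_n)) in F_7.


c = [4, 1, 4, 0, 6]

Message polynomial: m(x) = 6 + 4·x + 5·x^2 (mod 7).
For each evaluation point α_i, compute m(α_i) mod 7:
  α_1 = 4: Horner steps 5 → 3 → 4, so m(4) = 4.
  α_2 = 1: Horner steps 5 → 2 → 1, so m(1) = 1.
  α_3 = 5: Horner steps 5 → 1 → 4, so m(5) = 4.
  α_4 = 6: Horner steps 5 → 6 → 0, so m(6) = 0.
  α_5 = 2: Horner steps 5 → 0 → 6, so m(2) = 6.
Codeword c = [4, 1, 4, 0, 6] ∈ F_7^5.


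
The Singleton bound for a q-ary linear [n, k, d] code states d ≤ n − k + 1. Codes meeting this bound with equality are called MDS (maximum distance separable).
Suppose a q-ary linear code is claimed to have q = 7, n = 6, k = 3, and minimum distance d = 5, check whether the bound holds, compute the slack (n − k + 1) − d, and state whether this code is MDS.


Singleton RHS = n − k + 1 = 4, slack = -1, bound violated (no such code; not MDS).

Singleton bound: d ≤ n − k + 1.
Here n = 6, k = 3, so n − k + 1 = 4.
Given d = 5, check d ≤ 4: NO.
Slack = (n − k + 1) − d = -1.
The slack is negative: d = 5 exceeds n − k + 1 = 4 by 1, so the Singleton bound is violated and no linear [6, 3, 5]_7 code can exist. In particular it is not MDS (MDS requires d = n − k + 1 exactly).
Description: the claimed parameters are [6, 3, 5]_7; such a code would be impossible (violates the Singleton bound).


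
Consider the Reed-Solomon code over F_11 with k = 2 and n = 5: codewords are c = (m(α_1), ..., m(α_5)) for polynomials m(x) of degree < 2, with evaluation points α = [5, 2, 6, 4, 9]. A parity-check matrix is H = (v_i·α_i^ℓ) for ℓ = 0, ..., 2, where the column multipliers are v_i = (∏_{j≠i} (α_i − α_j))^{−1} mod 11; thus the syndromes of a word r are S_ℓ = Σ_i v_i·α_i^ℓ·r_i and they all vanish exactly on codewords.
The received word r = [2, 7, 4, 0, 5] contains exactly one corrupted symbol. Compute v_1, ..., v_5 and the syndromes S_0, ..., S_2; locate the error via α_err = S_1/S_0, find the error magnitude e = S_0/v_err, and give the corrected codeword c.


S = (3, 5, 1), error at position 5, error magnitude e = 6, c = [2, 7, 4, 0, 10].

Step 1: column multipliers v_i = (∏_{j≠i}(α_i − α_j))^{−1} mod 11.
  i = 1 (α = 5): (5−2)(5−6)(5−4)(5−9) = 3·(−1)·1·(−4) = 12 ≡ 1, so v_1 = 1^{−1} = 1 (mod 11).
  i = 2 (α = 2): (2−5)(2−6)(2−4)(2−9) = (−3)·(−4)·(−2)·(−7) = 168 ≡ 3, so v_2 = 3^{−1} = 4 (mod 11).
  i = 3 (α = 6): (6−5)(6−2)(6−4)(6−9) = 1·4·2·(−3) = −24 ≡ 9, so v_3 = 9^{−1} = 5 (mod 11).
  i = 4 (α = 4): (4−5)(4−2)(4−6)(4−9) = (−1)·2·(−2)·(−5) = −20 ≡ 2, so v_4 = 2^{−1} = 6 (mod 11).
  i = 5 (α = 9): (9−5)(9−2)(9−6)(9−4) = 4·7·3·5 = 420 ≡ 2, so v_5 = 2^{−1} = 6 (mod 11).
  v = [1, 4, 5, 6, 6].
Step 2: syndromes of r = [2, 7, 4, 0, 5] (all sums mod 11).
  S_0 = Σ v_i r_i = 1·2 + 4·7 + 5·4 + 6·0 + 6·5 = 80 ≡ 3.
  S_1 = Σ v_i α_i r_i = 1·5·2 + 4·2·7 + 5·6·4 + 6·4·0 + 6·9·5 = 456 ≡ 5.
  α_i^2 mod 11 = [3, 4, 3, 5, 4].
  S_2 = Σ v_i α_i^2 r_i = 1·3·2 + 4·4·7 + 5·3·4 + 6·5·0 + 6·4·5 = 298 ≡ 1.
  S = (3, 5, 1) ≠ 0, so r is not a codeword (an error is present).
Step 3: locate the error. For a single error e at position i, S_ℓ = v_i·e·α_i^ℓ, so α_err = S_1/S_0.
  S_0^{−1} = 3^{−1} = 4 (mod 11), so α_err = 5·4 = 20 ≡ 9 = α_5. Error position i = 5.
  Consistency check: S_2/S_1 = 1·9 = 9 ≡ 9 = α_err ✓ (single-error assumption holds).
Step 4: error magnitude e = S_0/v_5 = S_0·∏_{j≠5}(α_5 − α_j) = 3·2 = 6 ≡ 6 (mod 11).
Step 5: correct position 5: c_5 = r_5 − e = 5 − 6 ≡ 10 (mod 11). Hence c = [2, 7, 4, 0, 10].
  Check: interpolating c through the α_i gives m(x) = 3 + 2·x (degree < 2) with m(α_i) = c_i for every i, so c is indeed a codeword.


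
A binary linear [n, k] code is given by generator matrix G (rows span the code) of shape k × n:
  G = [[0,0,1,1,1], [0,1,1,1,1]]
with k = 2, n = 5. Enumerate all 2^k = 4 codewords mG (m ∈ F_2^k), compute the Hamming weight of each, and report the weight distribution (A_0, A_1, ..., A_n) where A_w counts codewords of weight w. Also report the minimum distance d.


Weight distribution: A_0 = 1, A_1 = 1, A_3 = 1, A_4 = 1. Minimum distance d = 1.

Enumerate all 2^2 = 4 messages m ∈ F_2^2.
For each, compute codeword c = mG in F_2^5, then tally its weight.
  m = 00 → c = 00000, weight = 0.
  m = 10 → c = 00111, weight = 3.
  m = 01 → c = 01111, weight = 4.
  m = 11 → c = 01000, weight = 1.
Tally weights:
  weight 0: 1 codewords.
  weight 1: 1 codewords.
  weight 3: 1 codewords.
  weight 4: 1 codewords.
Minimum distance d = smallest w > 0 with A_w > 0 = 1.
Sanity: Σ A_w = 4 = 2^2 = 4 ✓.


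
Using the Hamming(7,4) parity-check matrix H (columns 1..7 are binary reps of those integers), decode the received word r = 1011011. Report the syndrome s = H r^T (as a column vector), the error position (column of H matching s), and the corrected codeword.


s = (1, 1, 1)^T, error position = 7, corrected codeword c = 1011010

Compute s = H r^T mod 2 one row at a time:
  s_1 = 1 + 0 + 1 + 1 = 3 ≡ 1 (mod 2).
  s_2 = 0 + 1 + 1 + 1 = 3 ≡ 1 (mod 2).
  s_3 = 1 + 1 + 0 + 1 = 3 ≡ 1 (mod 2).
s = (1, 1, 1)^T — this equals column 7 of H (binary 111), so error is at position 7.
Correct: flip bit 7 of r = 1011011 to get c = 1011010.


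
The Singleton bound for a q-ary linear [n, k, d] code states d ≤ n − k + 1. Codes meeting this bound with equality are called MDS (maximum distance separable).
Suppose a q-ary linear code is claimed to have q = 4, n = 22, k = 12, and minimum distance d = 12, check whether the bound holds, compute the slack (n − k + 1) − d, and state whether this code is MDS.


Singleton RHS = n − k + 1 = 11, slack = -1, bound violated (no such code; not MDS).

Singleton bound: d ≤ n − k + 1.
Here n = 22, k = 12, so n − k + 1 = 11.
Given d = 12, check d ≤ 11: NO.
Slack = (n − k + 1) − d = -1.
The slack is negative: d = 12 exceeds n − k + 1 = 11 by 1, so the Singleton bound is violated and no linear [22, 12, 12]_4 code can exist. In particular it is not MDS (MDS requires d = n − k + 1 exactly).
Description: the claimed parameters are [22, 12, 12]_4; such a code would be impossible (violates the Singleton bound).


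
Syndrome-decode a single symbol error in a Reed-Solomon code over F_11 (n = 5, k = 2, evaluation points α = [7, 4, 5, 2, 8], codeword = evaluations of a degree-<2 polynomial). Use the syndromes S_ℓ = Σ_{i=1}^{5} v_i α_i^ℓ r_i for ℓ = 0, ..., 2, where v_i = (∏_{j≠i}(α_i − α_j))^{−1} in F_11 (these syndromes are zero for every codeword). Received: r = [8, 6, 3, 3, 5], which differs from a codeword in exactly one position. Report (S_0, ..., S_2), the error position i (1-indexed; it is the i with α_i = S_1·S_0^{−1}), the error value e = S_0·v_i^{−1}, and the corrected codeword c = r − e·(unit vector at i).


S = (6, 1, 2), error at position 4, error magnitude e = 2, c = [8, 6, 3, 1, 5].

Step 1: column multipliers v_i = (∏_{j≠i}(α_i − α_j))^{−1} mod 11.
  i = 1 (α = 7): (7−4)(7−5)(7−2)(7−8) = 3·2·5·(−1) = −30 ≡ 3, so v_1 = 3^{−1} = 4 (mod 11).
  i = 2 (α = 4): (4−7)(4−5)(4−2)(4−8) = (−3)·(−1)·2·(−4) = −24 ≡ 9, so v_2 = 9^{−1} = 5 (mod 11).
  i = 3 (α = 5): (5−7)(5−4)(5−2)(5−8) = (−2)·1·3·(−3) = 18 ≡ 7, so v_3 = 7^{−1} = 8 (mod 11).
  i = 4 (α = 2): (2−7)(2−4)(2−5)(2−8) = (−5)·(−2)·(−3)·(−6) = 180 ≡ 4, so v_4 = 4^{−1} = 3 (mod 11).
  i = 5 (α = 8): (8−7)(8−4)(8−5)(8−2) = 1·4·3·6 = 72 ≡ 6, so v_5 = 6^{−1} = 2 (mod 11).
  v = [4, 5, 8, 3, 2].
Step 2: syndromes of r = [8, 6, 3, 3, 5] (all sums mod 11).
  S_0 = Σ v_i r_i = 4·8 + 5·6 + 8·3 + 3·3 + 2·5 = 105 ≡ 6.
  S_1 = Σ v_i α_i r_i = 4·7·8 + 5·4·6 + 8·5·3 + 3·2·3 + 2·8·5 = 562 ≡ 1.
  α_i^2 mod 11 = [5, 5, 3, 4, 9].
  S_2 = Σ v_i α_i^2 r_i = 4·5·8 + 5·5·6 + 8·3·3 + 3·4·3 + 2·9·5 = 508 ≡ 2.
  S = (6, 1, 2) ≠ 0, so r is not a codeword (an error is present).
Step 3: locate the error. For a single error e at position i, S_ℓ = v_i·e·α_i^ℓ, so α_err = S_1/S_0.
  S_0^{−1} = 6^{−1} = 2 (mod 11), so α_err = 1·2 = 2 ≡ 2 = α_4. Error position i = 4.
  Consistency check: S_2/S_1 = 2·1 = 2 ≡ 2 = α_err ✓ (single-error assumption holds).
Step 4: error magnitude e = S_0/v_4 = S_0·∏_{j≠4}(α_4 − α_j) = 6·4 = 24 ≡ 2 (mod 11).
Step 5: correct position 4: c_4 = r_4 − e = 3 − 2 ≡ 1 (mod 11). Hence c = [8, 6, 3, 1, 5].
  Check: interpolating c through the α_i gives m(x) = 7 + 8·x (degree < 2) with m(α_i) = c_i for every i, so c is indeed a codeword.


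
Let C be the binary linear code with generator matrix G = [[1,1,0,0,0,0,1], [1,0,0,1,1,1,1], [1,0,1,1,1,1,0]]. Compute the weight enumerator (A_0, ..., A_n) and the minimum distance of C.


Weight distribution: A_0 = 1, A_2 = 1, A_3 = 2, A_4 = 1, A_5 = 2, A_6 = 1. Minimum distance d = 2.

Enumerate all 2^3 = 8 messages m ∈ F_2^3.
For each, compute codeword c = mG in F_2^7, then tally its weight.
  m = 000 → c = 0000000, weight = 0.
  m = 100 → c = 1100001, weight = 3.
  m = 010 → c = 1001111, weight = 5.
  m = 110 → c = 0101110, weight = 4.
  m = 001 → c = 1011110, weight = 5.
  m = 101 → c = 0111111, weight = 6.
  m = 011 → c = 0010001, weight = 2.
  m = 111 → c = 1110000, weight = 3.
Tally weights:
  weight 0: 1 codewords.
  weight 2: 1 codewords.
  weight 3: 2 codewords.
  weight 4: 1 codewords.
  weight 5: 2 codewords.
  weight 6: 1 codewords.
Minimum distance d = smallest w > 0 with A_w > 0 = 2.
Sanity: Σ A_w = 8 = 2^3 = 8 ✓.


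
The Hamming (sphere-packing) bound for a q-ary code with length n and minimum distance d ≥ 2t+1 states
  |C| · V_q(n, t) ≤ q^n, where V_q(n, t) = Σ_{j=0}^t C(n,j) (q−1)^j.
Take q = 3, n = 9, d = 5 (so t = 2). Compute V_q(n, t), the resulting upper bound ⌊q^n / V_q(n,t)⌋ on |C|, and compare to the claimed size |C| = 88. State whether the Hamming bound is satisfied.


V_q(n, t) = 163, q^n = 19683, Hamming bound = 120, |C| = 88 ≤ bound (satisfied).

Step 1: Compute V_q(n, t) = Σ_{j=0}^2 C(n, j) (q−1)^j.
  j = 0: C(9,0)·(2)^0 = 1·1 = 1.
  j = 1: C(9,1)·(2)^1 = 9·2 = 18.
  j = 2: C(9,2)·(2)^2 = 36·4 = 144.
  V_q(n, t) = 1 + 18 + 144 = 163.
Step 2: q^n = 3^9 = 19683.
Step 3: Hamming bound ⌊q^n / V_q(n,t)⌋ = ⌊19683/163⌋ = 120.
Step 4: Compare |C| = 88 to 120: satisfied.
The claimed |C| lies below the Hamming bound.


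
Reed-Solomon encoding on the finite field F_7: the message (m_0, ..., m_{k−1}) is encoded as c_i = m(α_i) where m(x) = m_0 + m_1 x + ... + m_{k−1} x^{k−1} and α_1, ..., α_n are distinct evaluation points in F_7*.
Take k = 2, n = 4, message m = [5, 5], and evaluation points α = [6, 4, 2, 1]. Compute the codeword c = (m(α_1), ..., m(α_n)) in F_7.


c = [0, 4, 1, 3]

Message polynomial: m(x) = 5 + 5·x (mod 7).
For each evaluation point α_i, compute m(α_i) mod 7:
  α_1 = 6: Horner steps 5 → 0, so m(6) = 0.
  α_2 = 4: Horner steps 5 → 4, so m(4) = 4.
  α_3 = 2: Horner steps 5 → 1, so m(2) = 1.
  α_4 = 1: Horner steps 5 → 3, so m(1) = 3.
Codeword c = [0, 4, 1, 3] ∈ F_7^4.


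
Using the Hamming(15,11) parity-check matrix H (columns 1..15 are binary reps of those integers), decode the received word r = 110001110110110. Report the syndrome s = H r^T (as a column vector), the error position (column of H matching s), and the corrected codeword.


s = (1, 0, 0, 0)^T, error position = 8, corrected codeword c = 110001100110110

Compute s = H r^T mod 2 one row at a time:
  s_1 = 1 + 0 + 1 + 1 + 0 + 1 + 1 + 0 = 5 ≡ 1 (mod 2).
  s_2 = 0 + 0 + 1 + 1 + 0 + 1 + 1 + 0 = 4 ≡ 0 (mod 2).
  s_3 = 1 + 0 + 1 + 1 + 1 + 1 + 1 + 0 = 6 ≡ 0 (mod 2).
  s_4 = 1 + 0 + 0 + 1 + 0 + 1 + 1 + 0 = 4 ≡ 0 (mod 2).
s = (1, 0, 0, 0)^T — this equals column 8 of H (binary 1000), so error is at position 8.
Correct: flip bit 8 of r = 110001110110110 to get c = 110001100110110.
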